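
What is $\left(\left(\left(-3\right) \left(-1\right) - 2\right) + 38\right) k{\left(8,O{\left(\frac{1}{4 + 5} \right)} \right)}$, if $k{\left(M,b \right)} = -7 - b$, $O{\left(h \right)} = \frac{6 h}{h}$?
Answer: $-507$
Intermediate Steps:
$O{\left(h \right)} = 6$
$\left(\left(\left(-3\right) \left(-1\right) - 2\right) + 38\right) k{\left(8,O{\left(\frac{1}{4 + 5} \right)} \right)} = \left(\left(\left(-3\right) \left(-1\right) - 2\right) + 38\right) \left(-7 - 6\right) = \left(\left(3 - 2\right) + 38\right) \left(-7 - 6\right) = \left(1 + 38\right) \left(-13\right) = 39 \left(-13\right) = -507$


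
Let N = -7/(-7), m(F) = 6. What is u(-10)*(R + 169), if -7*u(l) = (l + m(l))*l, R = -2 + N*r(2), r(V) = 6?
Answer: -6920/7 ≈ -988.57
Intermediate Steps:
N = 1 (N = -7*(-1/7) = 1)
R = 4 (R = -2 + 1*6 = -2 + 6 = 4)
u(l) = -l*(6 + l)/7 (u(l) = -(l + 6)*l/7 = -(6 + l)*l/7 = -l*(6 + l)/7)
u(-10)*(R + 169) = (-1/7*(-10)*(6 - 10))*(4 + 169) = -1/7*(-10)*(-4)*173 = -40/7*173 = -6920/7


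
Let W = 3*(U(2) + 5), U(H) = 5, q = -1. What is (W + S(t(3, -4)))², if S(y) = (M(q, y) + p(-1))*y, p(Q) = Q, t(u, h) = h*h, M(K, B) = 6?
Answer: 12100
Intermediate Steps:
t(u, h) = h²
S(y) = 5*y (S(y) = (6 - 1)*y = 5*y)
W = 30 (W = 3*(5 + 5) = 3*10 = 30)
(W + S(t(3, -4)))² = (30 + 5*(-4)²)² = (30 + 5*16)² = (30 + 80)² = 110² = 12100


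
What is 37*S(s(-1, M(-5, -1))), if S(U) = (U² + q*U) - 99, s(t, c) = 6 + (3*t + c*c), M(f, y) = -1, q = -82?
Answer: -15207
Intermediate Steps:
s(t, c) = 6 + c² + 3*t (s(t, c) = 6 + (3*t + c²) = 6 + (c² + 3*t) = 6 + c² + 3*t)
S(U) = -99 + U² - 82*U (S(U) = (U² - 82*U) - 99 = -99 + U² - 82*U)
37*S(s(-1, M(-5, -1))) = 37*(-99 + (6 + (-1)² + 3*(-1))² - 82*(6 + (-1)² + 3*(-1))) = 37*(-99 + (6 + 1 - 3)² - 82*(6 + 1 - 3)) = 37*(-99 + 4² - 82*4) = 37*(-99 + 16 - 328) = 37*(-411) = -15207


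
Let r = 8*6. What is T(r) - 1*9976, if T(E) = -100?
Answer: -10076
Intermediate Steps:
r = 48
T(r) - 1*9976 = -100 - 1*9976 = -100 - 9976 = -10076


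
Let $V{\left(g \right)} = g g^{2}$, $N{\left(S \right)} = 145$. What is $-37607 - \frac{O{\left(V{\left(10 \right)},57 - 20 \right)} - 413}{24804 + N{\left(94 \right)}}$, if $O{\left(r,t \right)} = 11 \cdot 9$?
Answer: $- \frac{938256729}{24949} \approx -37607.0$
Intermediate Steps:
$V{\left(g \right)} = g^{3}$
$O{\left(r,t \right)} = 99$
$-37607 - \frac{O{\left(V{\left(10 \right)},57 - 20 \right)} - 413}{24804 + N{\left(94 \right)}} = -37607 - \frac{99 - 413}{24804 + 145} = -37607 - - \frac{314}{24949} = -37607 + \frac{314}{24949} = - \frac{938256729}{24949}$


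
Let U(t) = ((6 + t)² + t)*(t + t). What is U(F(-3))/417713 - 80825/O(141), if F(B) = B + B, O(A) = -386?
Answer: 33761681017/161237218 ≈ 209.39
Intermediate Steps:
F(B) = 2*B
U(t) = 2*t*(t + (6 + t)²) (U(t) = (t + (6 + t)²)*(2*t) = 2*t*(t + (6 + t)²))
U(F(-3))/417713 - 80825/O(141) = (2*(2*(-3))*(2*(-3) + (6 + 2*(-3))²))/417713 - 80825/(-386) = (2*(-6)*(-6 + (6 - 6)²))*(1/417713) - 80825*(-1/386) = (2*(-6)*(-6 + 0²))*(1/417713) + 80825/386 = (2*(-6)*(-6 + 0))*(1/417713) + 80825/386 = (2*(-6)*(-6))*(1/417713) + 80825/386 = 72*(1/417713) + 80825/386 = 72/417713 + 80825/386 = 33761681017/161237218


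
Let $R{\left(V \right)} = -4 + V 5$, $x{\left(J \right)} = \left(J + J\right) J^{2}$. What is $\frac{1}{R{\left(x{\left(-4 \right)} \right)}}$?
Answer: $- \frac{1}{644} \approx -0.0015528$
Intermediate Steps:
$x{\left(J \right)} = 2 J^{3}$ ($x{\left(J \right)} = 2 J J^{2} = 2 J^{3}$)
$R{\left(V \right)} = -4 + 5 V$
$\frac{1}{R{\left(x{\left(-4 \right)} \right)}} = \frac{1}{-4 + 5 \cdot 2 \left(-4\right)^{3}} = \frac{1}{-4 + 5 \cdot 2 \left(-64\right)} = \frac{1}{-4 + 5 \left(-128\right)} = \frac{1}{-4 - 640} = \frac{1}{-644} = - \frac{1}{644}$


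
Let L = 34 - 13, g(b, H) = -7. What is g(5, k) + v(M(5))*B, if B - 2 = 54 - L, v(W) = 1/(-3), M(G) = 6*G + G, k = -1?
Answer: -56/3 ≈ -18.667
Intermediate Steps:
M(G) = 7*G
L = 21
v(W) = -1/3
B = 35 (B = 2 + (54 - 1*21) = 2 + (54 - 21) = 2 + 33 = 35)
g(5, k) + v(M(5))*B = -7 - 1/3*35 = -7 - 35/3 = -56/3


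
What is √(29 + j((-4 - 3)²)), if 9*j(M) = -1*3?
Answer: √258/3 ≈ 5.3541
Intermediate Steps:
j(M) = -⅓ (j(M) = (-1*3)/9 = (⅑)*(-3) = -⅓)
√(29 + j((-4 - 3)²)) = √(29 - ⅓) = √(86/3) = √258/3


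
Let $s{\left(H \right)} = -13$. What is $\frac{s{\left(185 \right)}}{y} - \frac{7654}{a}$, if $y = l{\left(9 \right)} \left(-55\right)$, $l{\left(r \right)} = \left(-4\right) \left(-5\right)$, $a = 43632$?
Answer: $- \frac{981523}{5999400} \approx -0.1636$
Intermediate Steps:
$l{\left(r \right)} = 20$
$y = -1100$ ($y = 20 \left(-55\right) = -1100$)
$\frac{s{\left(185 \right)}}{y} - \frac{7654}{a} = - \frac{13}{-1100} - \frac{7654}{43632} = \left(-13\right) \left(- \frac{1}{1100}\right) - \frac{3827}{21816} = \frac{13}{1100} - \frac{3827}{21816} = - \frac{981523}{5999400}$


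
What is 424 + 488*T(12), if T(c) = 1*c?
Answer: 6280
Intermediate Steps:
T(c) = c
424 + 488*T(12) = 424 + 488*12 = 424 + 5856 = 6280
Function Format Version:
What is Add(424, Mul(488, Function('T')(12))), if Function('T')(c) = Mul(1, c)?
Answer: 6280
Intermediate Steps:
Function('T')(c) = c
Add(424, Mul(488, Function('T')(12))) = Add(424, Mul(488, 12)) = Add(424, 5856) = 6280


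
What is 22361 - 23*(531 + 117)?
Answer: 7457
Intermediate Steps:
22361 - 23*(531 + 117) = 22361 - 23*648 = 22361 - 1*14904 = 22361 - 14904 = 7457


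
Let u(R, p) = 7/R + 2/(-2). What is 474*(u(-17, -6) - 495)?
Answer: -4000086/17 ≈ -2.3530e+5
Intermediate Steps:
u(R, p) = -1 + 7/R (u(R, p) = 7/R + 2*(-½) = 7/R - 1 = -1 + 7/R)
474*(u(-17, -6) - 495) = 474*((7 - 1*(-17))/(-17) - 495) = 474*(-(7 + 17)/17 - 495) = 474*(-1/17*24 - 495) = 474*(-24/17 - 495) = 474*(-8439/17) = -4000086/17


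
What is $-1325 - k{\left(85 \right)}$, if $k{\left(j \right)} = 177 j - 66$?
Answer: $-16304$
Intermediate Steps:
$k{\left(j \right)} = -66 + 177 j$
$-1325 - k{\left(85 \right)} = -1325 - \left(-66 + 177 \cdot 85\right) = -1325 - \left(-66 + 15045\right) = -1325 - 14979 = -16304$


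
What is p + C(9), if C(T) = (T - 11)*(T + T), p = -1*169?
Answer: -205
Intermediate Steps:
p = -169
C(T) = 2*T*(-11 + T) (C(T) = (-11 + T)*(2*T) = 2*T*(-11 + T))
p + C(9) = -169 + 2*9*(-11 + 9) = -169 + 2*9*(-2) = -169 - 36 = -205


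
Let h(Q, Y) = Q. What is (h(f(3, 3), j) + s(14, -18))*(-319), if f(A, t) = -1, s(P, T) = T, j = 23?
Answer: 6061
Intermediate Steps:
(h(f(3, 3), j) + s(14, -18))*(-319) = (-1 - 18)*(-319) = -19*(-319) = 6061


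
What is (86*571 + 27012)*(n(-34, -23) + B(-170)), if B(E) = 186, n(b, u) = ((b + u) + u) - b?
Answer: 10656520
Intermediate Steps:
n(b, u) = 2*u (n(b, u) = (b + 2*u) - b = 2*u)
(86*571 + 27012)*(n(-34, -23) + B(-170)) = (86*571 + 27012)*(2*(-23) + 186) = (49106 + 27012)*(-46 + 186) = 76118*140 = 10656520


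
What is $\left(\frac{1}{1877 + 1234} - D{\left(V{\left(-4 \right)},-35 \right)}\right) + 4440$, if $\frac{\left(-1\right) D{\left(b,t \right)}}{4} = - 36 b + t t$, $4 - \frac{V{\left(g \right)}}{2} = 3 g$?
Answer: $\frac{14721253}{3111} \approx 4732.0$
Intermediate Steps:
$V{\left(g \right)} = 8 - 6 g$ ($V{\left(g \right)} = 8 - 2 \cdot 3 g = 8 - 6 g$)
$D{\left(b,t \right)} = - 4 t^{2} + 144 b$ ($D{\left(b,t \right)} = - 4 \left(- 36 b + t t\right) = - 4 \left(- 36 b + t^{2}\right) = - 4 \left(t^{2} - 36 b\right) = - 4 t^{2} + 144 b$)
$\left(\frac{1}{1877 + 1234} - D{\left(V{\left(-4 \right)},-35 \right)}\right) + 4440 = \left(\frac{1}{1877 + 1234} - \left(- 4 \left(-35\right)^{2} + 144 \left(8 - -24\right)\right)\right) + 4440 = \left(\frac{1}{3111} - \left(\left(-4\right) 1225 + 144 \left(8 + 24\right)\right)\right) + 4440 = \left(\frac{1}{3111} - \left(-4900 + 144 \cdot 32\right)\right) + 4440 = \left(\frac{1}{3111} - \left(-4900 + 4608\right)\right) + 4440 = \left(\frac{1}{3111} - -292\right) + 4440 = \left(\frac{1}{3111} + 292\right) + 4440 = \frac{908413}{3111} + 4440 = \frac{14721253}{3111}$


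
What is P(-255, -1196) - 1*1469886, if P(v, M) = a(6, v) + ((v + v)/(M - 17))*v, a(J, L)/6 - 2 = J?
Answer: -1783043544/1213 ≈ -1.4699e+6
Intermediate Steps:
a(J, L) = 12 + 6*J
P(v, M) = 48 + 2*v²/(-17 + M) (P(v, M) = (12 + 6*6) + ((v + v)/(M - 17))*v = (12 + 36) + ((2*v)/(-17 + M))*v = 48 + (2*v/(-17 + M))*v = 48 + 2*v²/(-17 + M))
P(-255, -1196) - 1*1469886 = 2*(-408 + (-255)² + 24*(-1196))/(-17 - 1196) - 1*1469886 = 2*(-408 + 65025 - 28704)/(-1213) - 1469886 = 2*(-1/1213)*35913 - 1469886 = -71826/1213 - 1469886 = -1783043544/1213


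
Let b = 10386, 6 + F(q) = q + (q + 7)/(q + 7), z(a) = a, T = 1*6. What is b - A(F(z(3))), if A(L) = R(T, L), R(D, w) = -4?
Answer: 10390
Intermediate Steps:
T = 6
F(q) = -5 + q (F(q) = -6 + (q + (q + 7)/(q + 7)) = -6 + (q + (7 + q)/(7 + q)) = -6 + (q + 1) = -6 + (1 + q) = -5 + q)
A(L) = -4
b - A(F(z(3))) = 10386 - 1*(-4) = 10386 + 4 = 10390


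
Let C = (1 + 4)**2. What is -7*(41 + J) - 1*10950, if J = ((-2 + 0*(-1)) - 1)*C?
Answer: -10712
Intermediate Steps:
C = 25 (C = 5**2 = 25)
J = -75 (J = ((-2 + 0*(-1)) - 1)*25 = ((-2 + 0) - 1)*25 = (-2 - 1)*25 = -3*25 = -75)
-7*(41 + J) - 1*10950 = -7*(41 - 75) - 1*10950 = -7*(-34) - 10950 = 238 - 10950 = -10712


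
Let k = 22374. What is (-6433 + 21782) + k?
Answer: 37723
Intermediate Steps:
(-6433 + 21782) + k = (-6433 + 21782) + 22374 = 15349 + 22374 = 37723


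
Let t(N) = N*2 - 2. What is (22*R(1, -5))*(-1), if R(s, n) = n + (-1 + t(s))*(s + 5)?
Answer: 242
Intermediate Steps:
t(N) = -2 + 2*N (t(N) = 2*N - 2 = -2 + 2*N)
R(s, n) = n + (-3 + 2*s)*(5 + s) (R(s, n) = n + (-1 + (-2 + 2*s))*(s + 5) = n + (-3 + 2*s)*(5 + s))
(22*R(1, -5))*(-1) = (22*(-15 - 5 + 2*1² + 7*1))*(-1) = (22*(-15 - 5 + 2*1 + 7))*(-1) = (22*(-15 - 5 + 2 + 7))*(-1) = (22*(-11))*(-1) = -242*(-1) = 242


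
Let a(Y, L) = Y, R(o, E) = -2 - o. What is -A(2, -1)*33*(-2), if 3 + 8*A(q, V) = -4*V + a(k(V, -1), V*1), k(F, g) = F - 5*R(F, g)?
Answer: 165/4 ≈ 41.250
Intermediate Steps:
k(F, g) = 10 + 6*F (k(F, g) = F - 5*(-2 - F) = F + (10 + 5*F) = 10 + 6*F)
A(q, V) = 7/8 + V/4 (A(q, V) = -3/8 + (-4*V + (10 + 6*V))/8 = -3/8 + (10 + 2*V)/8 = -3/8 + (5/4 + V/4) = 7/8 + V/4)
-A(2, -1)*33*(-2) = -(7/8 + (¼)*(-1))*33*(-2) = -(7/8 - ¼)*33*(-2) = -(5/8)*33*(-2) = -165*(-2)/8 = -1*(-165/4) = 165/4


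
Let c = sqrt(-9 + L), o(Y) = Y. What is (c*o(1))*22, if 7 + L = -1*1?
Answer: 22*I*sqrt(17) ≈ 90.708*I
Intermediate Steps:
L = -8 (L = -7 - 1*1 = -7 - 1 = -8)
c = I*sqrt(17) (c = sqrt(-9 - 8) = sqrt(-17) = I*sqrt(17) ≈ 4.1231*I)
(c*o(1))*22 = ((I*sqrt(17))*1)*22 = (I*sqrt(17))*22 = 22*I*sqrt(17)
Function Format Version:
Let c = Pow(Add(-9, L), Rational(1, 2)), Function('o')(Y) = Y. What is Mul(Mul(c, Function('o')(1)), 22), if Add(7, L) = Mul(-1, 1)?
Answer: Mul(22, I, Pow(17, Rational(1, 2))) ≈ Mul(90.708, I)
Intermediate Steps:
L = -8 (L = Add(-7, Mul(-1, 1)) = Add(-7, -1) = -8)
c = Mul(I, Pow(17, Rational(1, 2))) (c = Pow(Add(-9, -8), Rational(1, 2)) = Pow(-17, Rational(1, 2)) = Mul(I, Pow(17, Rational(1, 2))) ≈ Mul(4.1231, I))
Mul(Mul(c, Function('o')(1)), 22) = Mul(Mul(Mul(I, Pow(17, Rational(1, 2))), 1), 22) = Mul(Mul(I, Pow(17, Rational(1, 2))), 22) = Mul(22, I, Pow(17, Rational(1, 2)))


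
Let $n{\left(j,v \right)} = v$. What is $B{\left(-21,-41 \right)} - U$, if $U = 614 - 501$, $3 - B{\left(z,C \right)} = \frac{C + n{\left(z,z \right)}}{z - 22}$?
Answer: $- \frac{4792}{43} \approx -111.44$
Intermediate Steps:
$B{\left(z,C \right)} = 3 - \frac{C + z}{-22 + z}$ ($B{\left(z,C \right)} = 3 - \frac{C + z}{z - 22} = 3 - \frac{C + z}{-22 + z}$)
$U = 113$
$B{\left(-21,-41 \right)} - U = \frac{-66 - -41 + 2 \left(-21\right)}{-22 - 21} - 113 = \frac{-66 + 41 - 42}{-43} - 113 = \left(- \frac{1}{43}\right) \left(-67\right) - 113 = \frac{67}{43} - 113 = - \frac{4792}{43}$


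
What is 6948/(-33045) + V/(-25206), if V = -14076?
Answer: 16111674/46274015 ≈ 0.34818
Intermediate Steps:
6948/(-33045) + V/(-25206) = 6948/(-33045) - 14076/(-25206) = 6948*(-1/33045) - 14076*(-1/25206) = -2316/11015 + 2346/4201 = 16111674/46274015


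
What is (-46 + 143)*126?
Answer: 12222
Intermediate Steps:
(-46 + 143)*126 = 97*126 = 12222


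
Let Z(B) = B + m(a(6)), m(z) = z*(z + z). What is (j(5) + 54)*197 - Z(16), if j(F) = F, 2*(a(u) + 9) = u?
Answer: 11535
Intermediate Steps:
a(u) = -9 + u/2
m(z) = 2*z**2 (m(z) = z*(2*z) = 2*z**2)
Z(B) = 72 + B (Z(B) = B + 2*(-9 + (1/2)*6)**2 = B + 2*(-9 + 3)**2 = B + 2*(-6)**2 = B + 2*36 = B + 72 = 72 + B)
(j(5) + 54)*197 - Z(16) = (5 + 54)*197 - (72 + 16) = 59*197 - 1*88 = 11623 - 88 = 11535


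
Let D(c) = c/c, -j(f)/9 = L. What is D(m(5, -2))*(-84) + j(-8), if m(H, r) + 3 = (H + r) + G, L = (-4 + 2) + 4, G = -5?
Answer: -102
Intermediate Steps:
L = 2 (L = -2 + 4 = 2)
j(f) = -18 (j(f) = -9*2 = -18)
m(H, r) = -8 + H + r (m(H, r) = -3 + ((H + r) - 5) = -3 + (-5 + H + r) = -8 + H + r)
D(c) = 1
D(m(5, -2))*(-84) + j(-8) = 1*(-84) - 18 = -84 - 18 = -102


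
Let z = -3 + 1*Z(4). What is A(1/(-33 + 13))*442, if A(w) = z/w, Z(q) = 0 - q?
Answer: 61880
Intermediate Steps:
Z(q) = -q
z = -7 (z = -3 + 1*(-1*4) = -3 + 1*(-4) = -3 - 4 = -7)
A(w) = -7/w
A(1/(-33 + 13))*442 = -7/(1/(-33 + 13))*442 = -7/(1/(-20))*442 = -7/(-1/20)*442 = -7*(-20)*442 = 140*442 = 61880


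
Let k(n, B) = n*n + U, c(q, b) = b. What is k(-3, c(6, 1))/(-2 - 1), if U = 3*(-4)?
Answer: 1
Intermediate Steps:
U = -12
k(n, B) = -12 + n² (k(n, B) = n*n - 12 = n² - 12 = -12 + n²)
k(-3, c(6, 1))/(-2 - 1) = (-12 + (-3)²)/(-2 - 1) = (-12 + 9)/(-3) = -3*(-⅓) = 1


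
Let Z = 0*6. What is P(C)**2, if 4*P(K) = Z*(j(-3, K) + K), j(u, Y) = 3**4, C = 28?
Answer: 0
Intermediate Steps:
j(u, Y) = 81
Z = 0
P(K) = 0 (P(K) = (0*(81 + K))/4 = (1/4)*0 = 0)
P(C)**2 = 0**2 = 0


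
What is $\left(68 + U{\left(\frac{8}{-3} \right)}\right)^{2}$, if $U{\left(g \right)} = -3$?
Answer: $4225$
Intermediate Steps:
$\left(68 + U{\left(\frac{8}{-3} \right)}\right)^{2} = \left(68 - 3\right)^{2} = 65^{2} = 4225$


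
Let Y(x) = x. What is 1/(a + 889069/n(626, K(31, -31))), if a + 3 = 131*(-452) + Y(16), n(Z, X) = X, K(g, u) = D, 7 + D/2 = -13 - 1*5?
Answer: -50/3849019 ≈ -1.2990e-5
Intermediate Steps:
D = -50 (D = -14 + 2*(-13 - 1*5) = -14 + 2*(-13 - 5) = -14 + 2*(-18) = -14 - 36 = -50)
K(g, u) = -50
a = -59199 (a = -3 + (131*(-452) + 16) = -3 + (-59212 + 16) = -3 - 59196 = -59199)
1/(a + 889069/n(626, K(31, -31))) = 1/(-59199 + 889069/(-50)) = 1/(-59199 + 889069*(-1/50)) = 1/(-59199 - 889069/50) = 1/(-3849019/50) = -50/3849019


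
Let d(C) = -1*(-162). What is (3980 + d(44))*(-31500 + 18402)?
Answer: -54251916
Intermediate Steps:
d(C) = 162
(3980 + d(44))*(-31500 + 18402) = (3980 + 162)*(-31500 + 18402) = 4142*(-13098) = -54251916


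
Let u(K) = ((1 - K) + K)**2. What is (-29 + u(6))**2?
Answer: 784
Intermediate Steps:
u(K) = 1 (u(K) = 1**2 = 1)
(-29 + u(6))**2 = (-29 + 1)**2 = (-28)**2 = 784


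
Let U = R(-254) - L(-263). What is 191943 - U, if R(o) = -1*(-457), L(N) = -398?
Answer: 191088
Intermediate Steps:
R(o) = 457
U = 855 (U = 457 - 1*(-398) = 457 + 398 = 855)
191943 - U = 191943 - 1*855 = 191943 - 855 = 191088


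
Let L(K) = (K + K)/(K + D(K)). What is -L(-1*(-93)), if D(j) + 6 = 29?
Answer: -93/58 ≈ -1.6034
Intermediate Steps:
D(j) = 23 (D(j) = -6 + 29 = 23)
L(K) = 2*K/(23 + K) (L(K) = (K + K)/(K + 23) = (2*K)/(23 + K) = 2*K/(23 + K))
-L(-1*(-93)) = -2*(-1*(-93))/(23 - 1*(-93)) = -2*93/(23 + 93) = -2*93/116 = -1*93/58 = -93/58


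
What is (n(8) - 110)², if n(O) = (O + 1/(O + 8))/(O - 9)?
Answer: 3568321/256 ≈ 13939.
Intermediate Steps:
n(O) = (O + 1/(8 + O))/(-9 + O)
(n(8) - 110)² = ((1 + 8² + 8*8)/(-72 + 8² - 1*8) - 110)² = ((1 + 64 + 64)/(-72 + 64 - 8) - 110)² = (129/(-16) - 110)² = (-1/16*129 - 110)² = (-129/16 - 110)² = (-1889/16)² = 3568321/256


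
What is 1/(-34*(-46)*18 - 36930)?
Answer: -1/8778 ≈ -0.00011392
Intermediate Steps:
1/(-34*(-46)*18 - 36930) = 1/(1564*18 - 36930) = 1/(28152 - 36930) = 1/(-8778) = -1/8778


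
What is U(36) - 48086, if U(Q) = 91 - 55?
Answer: -48050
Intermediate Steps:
U(Q) = 36
U(36) - 48086 = 36 - 48086 = -48050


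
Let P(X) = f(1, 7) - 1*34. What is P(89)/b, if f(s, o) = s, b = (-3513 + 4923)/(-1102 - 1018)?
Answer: 2332/47 ≈ 49.617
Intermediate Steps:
b = -141/212 (b = 1410/(-2120) = 1410*(-1/2120) = -141/212 ≈ -0.66509)
P(X) = -33 (P(X) = 1 - 1*34 = 1 - 34 = -33)
P(89)/b = -33/(-141/212) = -33*(-212/141) = 2332/47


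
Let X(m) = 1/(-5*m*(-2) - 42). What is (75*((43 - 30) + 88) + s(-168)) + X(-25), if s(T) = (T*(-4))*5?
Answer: 3193019/292 ≈ 10935.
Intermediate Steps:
X(m) = 1/(-42 + 10*m) (X(m) = 1/(10*m - 42) = 1/(-42 + 10*m))
s(T) = -20*T (s(T) = -4*T*5 = -20*T)
(75*((43 - 30) + 88) + s(-168)) + X(-25) = (75*((43 - 30) + 88) - 20*(-168)) + 1/(2*(-21 + 5*(-25))) = (75*(13 + 88) + 3360) + 1/(2*(-21 - 125)) = (75*101 + 3360) + (1/2)/(-146) = (7575 + 3360) + (1/2)*(-1/146) = 10935 - 1/292 = 3193019/292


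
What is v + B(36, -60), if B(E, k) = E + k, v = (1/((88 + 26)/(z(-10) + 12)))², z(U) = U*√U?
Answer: -78190/3249 - 20*I*√10/1083 ≈ -24.066 - 0.058398*I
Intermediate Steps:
z(U) = U^(3/2)
v = (2/19 - 5*I*√10/57)² (v = (1/((88 + 26)/((-10)^(3/2) + 12)))² = (1/(114/(-10*I*√10 + 12)))² = (1/(114/(12 - 10*I*√10)))² = (2/19 - 5*I*√10/57)² ≈ -0.065866 - 0.058398*I)
v + B(36, -60) = (6 - 5*I*√10)²/3249 + (36 - 60) = (6 - 5*I*√10)²/3249 - 24 = -24 + (6 - 5*I*√10)²/3249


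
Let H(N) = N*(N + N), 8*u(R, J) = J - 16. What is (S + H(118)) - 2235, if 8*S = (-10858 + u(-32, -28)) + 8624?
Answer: 405329/16 ≈ 25333.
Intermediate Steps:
u(R, J) = -2 + J/8 (u(R, J) = (J - 16)/8 = (-16 + J)/8 = -2 + J/8)
H(N) = 2*N² (H(N) = N*(2*N) = 2*N²)
S = -4479/16 (S = ((-10858 + (-2 + (⅛)*(-28))) + 8624)/8 = ((-10858 + (-2 - 7/2)) + 8624)/8 = ((-10858 - 11/2) + 8624)/8 = (-21727/2 + 8624)/8 = (⅛)*(-4479/2) = -4479/16 ≈ -279.94)
(S + H(118)) - 2235 = (-4479/16 + 2*118²) - 2235 = (-4479/16 + 2*13924) - 2235 = (-4479/16 + 27848) - 2235 = 441089/16 - 2235 = 405329/16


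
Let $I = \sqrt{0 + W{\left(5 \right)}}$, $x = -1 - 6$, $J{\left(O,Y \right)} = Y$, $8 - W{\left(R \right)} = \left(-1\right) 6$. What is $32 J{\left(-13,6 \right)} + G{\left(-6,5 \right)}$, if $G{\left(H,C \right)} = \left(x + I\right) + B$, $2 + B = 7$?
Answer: $190 + \sqrt{14} \approx 193.74$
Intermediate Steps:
$W{\left(R \right)} = 14$ ($W{\left(R \right)} = 8 - \left(-1\right) 6 = 8 - -6 = 8 + 6 = 14$)
$B = 5$ ($B = -2 + 7 = 5$)
$x = -7$ ($x = -1 - 6 = -7$)
$I = \sqrt{14}$ ($I = \sqrt{0 + 14} = \sqrt{14} \approx 3.7417$)
$G{\left(H,C \right)} = -2 + \sqrt{14}$ ($G{\left(H,C \right)} = \left(-7 + \sqrt{14}\right) + 5 = -2 + \sqrt{14}$)
$32 J{\left(-13,6 \right)} + G{\left(-6,5 \right)} = 32 \cdot 6 - \left(2 - \sqrt{14}\right) = 192 - \left(2 - \sqrt{14}\right) = 190 + \sqrt{14}$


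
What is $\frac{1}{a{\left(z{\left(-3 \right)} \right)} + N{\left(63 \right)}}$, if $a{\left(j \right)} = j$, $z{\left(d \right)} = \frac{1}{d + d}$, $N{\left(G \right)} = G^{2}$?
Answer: $\frac{6}{23813} \approx 0.00025196$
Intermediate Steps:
$z{\left(d \right)} = \frac{1}{2 d}$
$\frac{1}{a{\left(z{\left(-3 \right)} \right)} + N{\left(63 \right)}} = \frac{1}{\frac{1}{2 \left(-3\right)} + 63^{2}} = \frac{1}{\frac{1}{2} \left(- \frac{1}{3}\right) + 3969} = \frac{1}{- \frac{1}{6} + 3969} = \frac{1}{\frac{23813}{6}} = \frac{6}{23813}$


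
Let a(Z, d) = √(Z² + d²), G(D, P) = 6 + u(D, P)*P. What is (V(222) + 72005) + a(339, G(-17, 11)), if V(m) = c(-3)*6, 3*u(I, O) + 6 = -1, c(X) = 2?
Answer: 72017 + √1037770/3 ≈ 72357.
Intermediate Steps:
u(I, O) = -7/3 (u(I, O) = -2 + (⅓)*(-1) = -2 - ⅓ = -7/3)
G(D, P) = 6 - 7*P/3
V(m) = 12 (V(m) = 2*6 = 12)
(V(222) + 72005) + a(339, G(-17, 11)) = (12 + 72005) + √(339² + (6 - 7/3*11)²) = 72017 + √(114921 + (6 - 77/3)²) = 72017 + √(114921 + (-59/3)²) = 72017 + √(114921 + 3481/9) = 72017 + √(1037770/9) = 72017 + √1037770/3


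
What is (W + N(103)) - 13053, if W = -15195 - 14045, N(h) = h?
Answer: -42190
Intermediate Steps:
W = -29240
(W + N(103)) - 13053 = (-29240 + 103) - 13053 = -29137 - 13053 = -42190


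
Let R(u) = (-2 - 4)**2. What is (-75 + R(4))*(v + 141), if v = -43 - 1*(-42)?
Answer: -5460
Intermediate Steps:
v = -1 (v = -43 + 42 = -1)
R(u) = 36 (R(u) = (-6)**2 = 36)
(-75 + R(4))*(v + 141) = (-75 + 36)*(-1 + 141) = -39*140 = -5460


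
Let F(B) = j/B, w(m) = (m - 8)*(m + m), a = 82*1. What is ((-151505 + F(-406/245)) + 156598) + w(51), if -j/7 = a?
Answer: 284936/29 ≈ 9825.4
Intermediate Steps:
a = 82
j = -574 (j = -7*82 = -574)
w(m) = 2*m*(-8 + m) (w(m) = (-8 + m)*(2*m) = 2*m*(-8 + m))
F(B) = -574/B
((-151505 + F(-406/245)) + 156598) + w(51) = ((-151505 - 574/((-406/245))) + 156598) + 2*51*(-8 + 51) = ((-151505 - 574/((-406*1/245))) + 156598) + 2*51*43 = ((-151505 - 574/(-58/35)) + 156598) + 4386 = ((-151505 - 574*(-35/58)) + 156598) + 4386 = ((-151505 + 10045/29) + 156598) + 4386 = (-4383600/29 + 156598) + 4386 = 157742/29 + 4386 = 284936/29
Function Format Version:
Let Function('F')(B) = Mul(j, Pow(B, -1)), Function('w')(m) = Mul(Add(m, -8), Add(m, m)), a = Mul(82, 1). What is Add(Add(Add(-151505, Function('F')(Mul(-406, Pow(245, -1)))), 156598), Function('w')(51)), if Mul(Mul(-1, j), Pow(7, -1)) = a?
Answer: Rational(284936, 29) ≈ 9825.4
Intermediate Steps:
a = 82
j = -574 (j = Mul(-7, 82) = -574)
Function('w')(m) = Mul(2, m, Add(-8, m)) (Function('w')(m) = Mul(Add(-8, m), Mul(2, m)) = Mul(2, m, Add(-8, m)))
Function('F')(B) = Mul(-574, Pow(B, -1))
Add(Add(Add(-151505, Function('F')(Mul(-406, Pow(245, -1)))), 156598), Function('w')(51)) = Add(Add(Add(-151505, Mul(-574, Pow(Mul(-406, Pow(245, -1)), -1))), 156598), Mul(2, 51, Add(-8, 51))) = Add(Add(Add(-151505, Mul(-574, Pow(Mul(-406, Rational(1, 245)), -1))), 156598), Mul(2, 51, 43)) = Add(Add(Add(-151505, Mul(-574, Pow(Rational(-58, 35), -1))), 156598), 4386) = Add(Add(Add(-151505, Mul(-574, Rational(-35, 58))), 156598), 4386) = Add(Add(Add(-151505, Rational(10045, 29)), 156598), 4386) = Add(Add(Rational(-4383600, 29), 156598), 4386) = Add(Rational(157742, 29), 4386) = Rational(284936, 29)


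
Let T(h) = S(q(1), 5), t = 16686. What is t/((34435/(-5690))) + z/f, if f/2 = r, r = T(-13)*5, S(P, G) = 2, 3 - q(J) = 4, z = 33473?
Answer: -149244809/137740 ≈ -1083.5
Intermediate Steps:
q(J) = -1 (q(J) = 3 - 1*4 = 3 - 4 = -1)
T(h) = 2
r = 10 (r = 2*5 = 10)
f = 20 (f = 2*10 = 20)
t/((34435/(-5690))) + z/f = 16686/((34435/(-5690))) + 33473/20 = 16686/((34435*(-1/5690))) + 33473*(1/20) = 16686/(-6887/1138) + 33473/20 = 16686*(-1138/6887) + 33473/20 = -18988668/6887 + 33473/20 = -149244809/137740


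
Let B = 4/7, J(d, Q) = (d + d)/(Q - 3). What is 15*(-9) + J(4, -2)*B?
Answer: -4757/35 ≈ -135.91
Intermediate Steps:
J(d, Q) = 2*d/(-3 + Q) (J(d, Q) = (2*d)/(-3 + Q) = 2*d/(-3 + Q))
B = 4/7 (B = 4*(1/7) = 4/7 ≈ 0.57143)
15*(-9) + J(4, -2)*B = 15*(-9) + (2*4/(-3 - 2))*(4/7) = -135 + (2*4/(-5))*(4/7) = -135 + (2*4*(-1/5))*(4/7) = -135 - 8/5*4/7 = -135 - 32/35 = -4757/35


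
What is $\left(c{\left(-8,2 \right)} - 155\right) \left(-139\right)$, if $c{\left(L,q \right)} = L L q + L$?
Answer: $4865$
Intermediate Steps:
$c{\left(L,q \right)} = L + q L^{2}$ ($c{\left(L,q \right)} = L^{2} q + L = q L^{2} + L = L + q L^{2}$)
$\left(c{\left(-8,2 \right)} - 155\right) \left(-139\right) = \left(- 8 \left(1 - 16\right) - 155\right) \left(-139\right) = \left(\left(-8\right) \left(-15\right) - 155\right) \left(-139\right) = \left(120 - 155\right) \left(-139\right) = \left(-35\right) \left(-139\right) = 4865$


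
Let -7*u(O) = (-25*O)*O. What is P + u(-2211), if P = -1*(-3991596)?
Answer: 150154197/7 ≈ 2.1451e+7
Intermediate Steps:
u(O) = 25*O²/7 (u(O) = -(-25*O)*O/7 = -(-25)*O²/7 = 25*O²/7)
P = 3991596
P + u(-2211) = 3991596 + (25/7)*(-2211)² = 3991596 + (25/7)*4888521 = 3991596 + 122213025/7 = 150154197/7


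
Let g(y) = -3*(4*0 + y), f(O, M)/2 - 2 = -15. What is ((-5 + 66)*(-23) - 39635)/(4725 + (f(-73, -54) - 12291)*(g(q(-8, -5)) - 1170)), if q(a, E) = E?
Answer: -20519/7115430 ≈ -0.0028837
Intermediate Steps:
f(O, M) = -26 (f(O, M) = 4 + 2*(-15) = 4 - 30 = -26)
g(y) = -3*y (g(y) = -3*(0 + y) = -3*y)
((-5 + 66)*(-23) - 39635)/(4725 + (f(-73, -54) - 12291)*(g(q(-8, -5)) - 1170)) = ((-5 + 66)*(-23) - 39635)/(4725 + (-26 - 12291)*(-3*(-5) - 1170)) = (61*(-23) - 39635)/(4725 - 12317*(15 - 1170)) = (-1403 - 39635)/(4725 - 12317*(-1155)) = -41038/(4725 + 14226135) = -41038/14230860 = -41038*1/14230860 = -20519/7115430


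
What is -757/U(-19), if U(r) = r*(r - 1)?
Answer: -757/380 ≈ -1.9921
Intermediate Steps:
U(r) = r*(-1 + r)
-757/U(-19) = -757*(-1/(19*(-1 - 19))) = -757/((-19*(-20))) = -757/380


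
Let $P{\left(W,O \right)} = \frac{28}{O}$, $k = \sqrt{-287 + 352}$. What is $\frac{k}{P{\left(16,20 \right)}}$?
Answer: $\frac{5 \sqrt{65}}{7} \approx 5.7588$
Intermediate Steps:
$k = \sqrt{65} \approx 8.0623$
$\frac{k}{P{\left(16,20 \right)}} = \frac{\sqrt{65}}{28 \cdot \frac{1}{20}} = \frac{\sqrt{65}}{\frac{7}{5}} = \sqrt{65} \cdot \frac{5}{7} = \frac{5 \sqrt{65}}{7}$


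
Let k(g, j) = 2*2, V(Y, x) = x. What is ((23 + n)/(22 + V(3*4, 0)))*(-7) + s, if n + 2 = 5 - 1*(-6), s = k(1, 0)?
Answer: -68/11 ≈ -6.1818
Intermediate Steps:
k(g, j) = 4
s = 4
n = 9 (n = -2 + (5 - 1*(-6)) = -2 + (5 + 6) = -2 + 11 = 9)
((23 + n)/(22 + V(3*4, 0)))*(-7) + s = ((23 + 9)/(22 + 0))*(-7) + 4 = (32/22)*(-7) + 4 = (32*(1/22))*(-7) + 4 = (16/11)*(-7) + 4 = -112/11 + 4 = -68/11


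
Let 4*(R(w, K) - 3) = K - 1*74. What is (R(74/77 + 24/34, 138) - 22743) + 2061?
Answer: -20663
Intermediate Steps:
R(w, K) = -31/2 + K/4 (R(w, K) = 3 + (K - 1*74)/4 = 3 + (K - 74)/4 = 3 + (-74 + K)/4 = 3 + (-37/2 + K/4) = -31/2 + K/4)
(R(74/77 + 24/34, 138) - 22743) + 2061 = ((-31/2 + (¼)*138) - 22743) + 2061 = ((-31/2 + 69/2) - 22743) + 2061 = (19 - 22743) + 2061 = -22724 + 2061 = -20663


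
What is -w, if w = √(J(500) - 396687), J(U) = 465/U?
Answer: -3*I*√4407623/10 ≈ -629.83*I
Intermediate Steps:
w = 3*I*√4407623/10 (w = √(465/500 - 396687) = √(465*(1/500) - 396687) = √(93/100 - 396687) = √(-39668607/100) = 3*I*√4407623/10 ≈ 629.83*I)
-w = -3*I*√4407623/10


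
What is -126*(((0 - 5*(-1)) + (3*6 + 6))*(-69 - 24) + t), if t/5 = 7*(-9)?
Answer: 379512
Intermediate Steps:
t = -315 (t = 5*(7*(-9)) = 5*(-63) = -315)
-126*(((0 - 5*(-1)) + (3*6 + 6))*(-69 - 24) + t) = -126*(((0 - 5*(-1)) + (3*6 + 6))*(-69 - 24) - 315) = -126*(((0 + 5) + (18 + 6))*(-93) - 315) = -126*((5 + 24)*(-93) - 315) = -126*(29*(-93) - 315) = -126*(-2697 - 315) = -126*(-3012) = 379512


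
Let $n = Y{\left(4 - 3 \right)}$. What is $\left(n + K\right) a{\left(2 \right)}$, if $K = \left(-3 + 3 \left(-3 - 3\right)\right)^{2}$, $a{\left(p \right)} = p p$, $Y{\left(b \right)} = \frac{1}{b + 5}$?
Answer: $\frac{5294}{3} \approx 1764.7$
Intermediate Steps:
$Y{\left(b \right)} = \frac{1}{5 + b}$
$n = \frac{1}{6}$ ($n = \frac{1}{5 + \left(4 - 3\right)} = \frac{1}{5 + 1} = \frac{1}{6} \approx 0.16667$)
$a{\left(p \right)} = p^{2}$
$K = 441$ ($K = \left(-3 + 3 \left(-6\right)\right)^{2} = \left(-3 - 18\right)^{2} = \left(-21\right)^{2} = 441$)
$\left(n + K\right) a{\left(2 \right)} = \left(\frac{1}{6} + 441\right) 2^{2} = \frac{2647}{6} \cdot 4 = \frac{5294}{3}$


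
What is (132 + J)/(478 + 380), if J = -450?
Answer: -53/143 ≈ -0.37063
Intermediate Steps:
(132 + J)/(478 + 380) = (132 - 450)/(478 + 380) = -318/858 = -318*1/858 = -53/143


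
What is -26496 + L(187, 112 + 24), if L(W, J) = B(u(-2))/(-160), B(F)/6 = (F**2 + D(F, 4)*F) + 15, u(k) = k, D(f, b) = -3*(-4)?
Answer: -423933/16 ≈ -26496.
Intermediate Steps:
D(f, b) = 12
B(F) = 90 + 6*F**2 + 72*F (B(F) = 6*((F**2 + 12*F) + 15) = 6*(15 + F**2 + 12*F) = 90 + 6*F**2 + 72*F)
L(W, J) = 3/16 (L(W, J) = (90 + 6*(-2)**2 + 72*(-2))/(-160) = (90 + 6*4 - 144)*(-1/160) = (90 + 24 - 144)*(-1/160) = -30*(-1/160) = 3/16)
-26496 + L(187, 112 + 24) = -26496 + 3/16 = -423933/16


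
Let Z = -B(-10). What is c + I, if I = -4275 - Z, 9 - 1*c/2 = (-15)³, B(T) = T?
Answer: 2483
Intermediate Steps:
Z = 10 (Z = -1*(-10) = 10)
c = 6768 (c = 18 - 2*(-15)³ = 18 - 2*(-3375) = 18 + 6750 = 6768)
I = -4285 (I = -4275 - 1*10 = -4275 - 10 = -4285)
c + I = 6768 - 4285 = 2483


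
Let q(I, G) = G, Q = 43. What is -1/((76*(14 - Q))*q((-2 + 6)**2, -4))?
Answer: -1/8816 ≈ -0.00011343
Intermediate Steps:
-1/((76*(14 - Q))*q((-2 + 6)**2, -4)) = -1/((76*(14 - 1*43))*(-4)) = -1/((76*(14 - 43))*(-4)) = -1/((76*(-29))*(-4)) = -1/((-2204*(-4))) = -1/8816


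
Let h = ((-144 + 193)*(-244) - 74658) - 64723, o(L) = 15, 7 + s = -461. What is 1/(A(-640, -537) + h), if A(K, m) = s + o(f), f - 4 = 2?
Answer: -1/151790 ≈ -6.5881e-6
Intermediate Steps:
s = -468 (s = -7 - 461 = -468)
f = 6 (f = 4 + 2 = 6)
A(K, m) = -453 (A(K, m) = -468 + 15 = -453)
h = -151337 (h = (49*(-244) - 74658) - 64723 = (-11956 - 74658) - 64723 = -86614 - 64723 = -151337)
1/(A(-640, -537) + h) = 1/(-453 - 151337) = 1/(-151790) = -1/151790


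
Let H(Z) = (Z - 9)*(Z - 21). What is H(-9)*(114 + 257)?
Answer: 200340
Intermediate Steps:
H(Z) = (-21 + Z)*(-9 + Z) (H(Z) = (-9 + Z)*(-21 + Z) = (-21 + Z)*(-9 + Z))
H(-9)*(114 + 257) = (189 + (-9)² - 30*(-9))*(114 + 257) = (189 + 81 + 270)*371 = 540*371 = 200340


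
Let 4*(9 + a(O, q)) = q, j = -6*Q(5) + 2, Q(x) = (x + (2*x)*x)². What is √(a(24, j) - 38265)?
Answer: I*√42811 ≈ 206.91*I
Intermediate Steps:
Q(x) = (x + 2*x²)²
j = -18148 (j = -6*5²*(1 + 2*5)² + 2 = -150*(1 + 10)² + 2 = -150*11² + 2 = -150*121 + 2 = -6*3025 + 2 = -18150 + 2 = -18148)
a(O, q) = -9 + q/4
√(a(24, j) - 38265) = √((-9 + (¼)*(-18148)) - 38265) = √((-9 - 4537) - 38265) = √(-4546 - 38265) = √(-42811) = I*√42811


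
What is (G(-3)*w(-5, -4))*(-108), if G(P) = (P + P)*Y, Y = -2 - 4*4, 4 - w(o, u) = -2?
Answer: -69984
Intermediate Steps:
w(o, u) = 6 (w(o, u) = 4 - 1*(-2) = 4 + 2 = 6)
Y = -18 (Y = -2 - 16 = -18)
G(P) = -36*P (G(P) = (P + P)*(-18) = (2*P)*(-18) = -36*P)
(G(-3)*w(-5, -4))*(-108) = (-36*(-3)*6)*(-108) = (108*6)*(-108) = 648*(-108) = -69984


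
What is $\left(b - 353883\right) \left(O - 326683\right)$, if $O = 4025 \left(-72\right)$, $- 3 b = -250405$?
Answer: $\frac{500118134852}{3} \approx 1.6671 \cdot 10^{11}$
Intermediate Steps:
$b = \frac{250405}{3}$ ($b = \left(- \frac{1}{3}\right) \left(-250405\right) = \frac{250405}{3} \approx 83468.0$)
$O = -289800$
$\left(b - 353883\right) \left(O - 326683\right) = \left(\frac{250405}{3} - 353883\right) \left(-289800 - 326683\right) = \left(- \frac{811244}{3}\right) \left(-616483\right) = \frac{500118134852}{3}$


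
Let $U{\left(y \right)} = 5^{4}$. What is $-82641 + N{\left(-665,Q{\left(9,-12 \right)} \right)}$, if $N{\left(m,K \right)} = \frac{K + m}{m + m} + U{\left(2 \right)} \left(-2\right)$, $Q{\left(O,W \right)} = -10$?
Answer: $- \frac{22314871}{266} \approx -83891.0$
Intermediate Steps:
$U{\left(y \right)} = 625$
$N{\left(m,K \right)} = -1250 + \frac{K + m}{2 m}$ ($N{\left(m,K \right)} = \frac{K + m}{m + m} + 625 \left(-2\right) = \frac{K + m}{2 m} - 1250 = -1250 + \frac{K + m}{2 m}$)
$-82641 + N{\left(-665,Q{\left(9,-12 \right)} \right)} = -82641 + \frac{-10 - -1661835}{2 \left(-665\right)} = -82641 + \frac{1}{2} \left(- \frac{1}{665}\right) \left(-10 + 1661835\right) = -82641 + \frac{1}{2} \left(- \frac{1}{665}\right) 1661825 = -82641 - \frac{332365}{266} = - \frac{22314871}{266}$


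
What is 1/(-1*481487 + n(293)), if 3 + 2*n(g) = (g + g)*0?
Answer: -2/962977 ≈ -2.0769e-6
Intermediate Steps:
n(g) = -3/2 (n(g) = -3/2 + ((g + g)*0)/2 = -3/2 + ((2*g)*0)/2 = -3/2 + (½)*0 = -3/2 + 0 = -3/2)
1/(-1*481487 + n(293)) = 1/(-1*481487 - 3/2) = 1/(-481487 - 3/2) = 1/(-962977/2) = -2/962977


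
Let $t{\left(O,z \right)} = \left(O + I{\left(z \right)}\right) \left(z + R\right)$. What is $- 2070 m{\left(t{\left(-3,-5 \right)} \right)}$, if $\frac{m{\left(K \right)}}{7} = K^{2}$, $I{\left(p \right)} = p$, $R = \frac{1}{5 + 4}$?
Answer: $- \frac{199485440}{9} \approx -2.2165 \cdot 10^{7}$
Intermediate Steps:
$R = \frac{1}{9} \approx 0.11111$
$t{\left(O,z \right)} = \left(\frac{1}{9} + z\right) \left(O + z\right)$ ($t{\left(O,z \right)} = \left(O + z\right) \left(z + \frac{1}{9}\right) = \left(O + z\right) \left(\frac{1}{9} + z\right) = \left(\frac{1}{9} + z\right) \left(O + z\right)$)
$m{\left(K \right)} = 7 K^{2}$
$- 2070 m{\left(t{\left(-3,-5 \right)} \right)} = - 2070 \cdot 7 \left(\left(-5\right)^{2} + \frac{1}{9} \left(-3\right) + \frac{1}{9} \left(-5\right) - -15\right)^{2} = - 2070 \cdot 7 \left(25 - \frac{1}{3} - \frac{5}{9} + 15\right)^{2} = - 2070 \cdot 7 \left(\frac{352}{9}\right)^{2} = - 2070 \cdot 7 \cdot \frac{123904}{81} = \left(-2070\right) \frac{867328}{81} = - \frac{199485440}{9}$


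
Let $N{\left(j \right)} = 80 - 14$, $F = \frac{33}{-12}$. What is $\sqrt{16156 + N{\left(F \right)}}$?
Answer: $\sqrt{16222} \approx 127.37$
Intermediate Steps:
$F = - \frac{11}{4}$ ($F = 33 \left(- \frac{1}{12}\right) = - \frac{11}{4} \approx -2.75$)
$N{\left(j \right)} = 66$ ($N{\left(j \right)} = 80 - 14 = 66$)
$\sqrt{16156 + N{\left(F \right)}} = \sqrt{16156 + 66} = \sqrt{16222}$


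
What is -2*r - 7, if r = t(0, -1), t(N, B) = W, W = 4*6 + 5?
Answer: -65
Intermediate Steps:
W = 29 (W = 24 + 5 = 29)
t(N, B) = 29
r = 29
-2*r - 7 = -2*29 - 7 = -58 - 7 = -65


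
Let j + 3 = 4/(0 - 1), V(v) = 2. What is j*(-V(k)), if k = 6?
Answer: 14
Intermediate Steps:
j = -7 (j = -3 + 4/(0 - 1) = -3 + 4/(-1) = -3 - 1*4 = -3 - 4 = -7)
j*(-V(k)) = -(-7)*2 = -7*(-2) = 14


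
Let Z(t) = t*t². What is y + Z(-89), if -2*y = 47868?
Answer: -728903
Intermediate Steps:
y = -23934 (y = -½*47868 = -23934)
Z(t) = t³
y + Z(-89) = -23934 + (-89)³ = -23934 - 704969 = -728903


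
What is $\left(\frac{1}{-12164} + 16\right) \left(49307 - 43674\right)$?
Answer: $\frac{1096311359}{12164} \approx 90128.0$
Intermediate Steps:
$\left(\frac{1}{-12164} + 16\right) \left(49307 - 43674\right) = \left(- \frac{1}{12164} + 16\right) 5633 = \frac{194623}{12164} \cdot 5633 = \frac{1096311359}{12164}$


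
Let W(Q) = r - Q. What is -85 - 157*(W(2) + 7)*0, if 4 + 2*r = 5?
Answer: -85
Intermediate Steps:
r = 1/2 (r = -2 + (1/2)*5 = -2 + 5/2 = 1/2 ≈ 0.50000)
W(Q) = 1/2 - Q
-85 - 157*(W(2) + 7)*0 = -85 - 157*((1/2 - 1*2) + 7)*0 = -85 - 157*((1/2 - 2) + 7)*0 = -85 - 157*(-3/2 + 7)*0 = -85 - 1727*0/2 = -85 - 157*0 = -85 + 0 = -85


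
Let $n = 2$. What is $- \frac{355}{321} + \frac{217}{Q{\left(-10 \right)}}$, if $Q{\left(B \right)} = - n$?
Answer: $- \frac{70367}{642} \approx -109.61$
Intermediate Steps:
$Q{\left(B \right)} = -2$ ($Q{\left(B \right)} = \left(-1\right) 2 = -2$)
$- \frac{355}{321} + \frac{217}{Q{\left(-10 \right)}} = - \frac{355}{321} + \frac{217}{-2} = \left(-355\right) \frac{1}{321} + 217 \left(- \frac{1}{2}\right) = - \frac{355}{321} - \frac{217}{2} = - \frac{70367}{642}$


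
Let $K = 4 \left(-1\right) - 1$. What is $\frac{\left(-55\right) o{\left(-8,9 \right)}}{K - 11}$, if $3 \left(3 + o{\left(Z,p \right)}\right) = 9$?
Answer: $0$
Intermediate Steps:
$K = -5$ ($K = -4 - 1 = -5$)
$o{\left(Z,p \right)} = 0$ ($o{\left(Z,p \right)} = -3 + \frac{1}{3} \cdot 9 = -3 + 3 = 0$)
$\frac{\left(-55\right) o{\left(-8,9 \right)}}{K - 11} = \frac{\left(-55\right) 0}{-5 - 11} = \frac{0}{-16} = 0 \left(- \frac{1}{16}\right) = 0$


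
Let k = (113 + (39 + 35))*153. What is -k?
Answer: -28611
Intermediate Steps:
k = 28611 (k = (113 + 74)*153 = 187*153 = 28611)
-k = -1*28611 = -28611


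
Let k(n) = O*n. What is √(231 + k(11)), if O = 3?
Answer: 2*√66 ≈ 16.248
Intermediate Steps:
k(n) = 3*n
√(231 + k(11)) = √(231 + 3*11) = √(231 + 33) = √264 = 2*√66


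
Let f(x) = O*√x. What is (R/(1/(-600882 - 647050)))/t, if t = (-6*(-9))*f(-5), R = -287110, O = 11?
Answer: -35829375652*I*√5/297 ≈ -2.6975e+8*I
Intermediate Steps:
f(x) = 11*√x
t = 594*I*√5 (t = (-6*(-9))*(11*√(-5)) = 54*(11*(I*√5)) = 54*(11*I*√5) = 594*I*√5 ≈ 1328.2*I)
(R/(1/(-600882 - 647050)))/t = (-287110/(1/(-600882 - 647050)))/((594*I*√5)) = (-287110/(1/(-1247932)))*(-I*√5/2970) = (-287110/(-1/1247932))*(-I*√5/2970) = (-287110*(-1247932))*(-I*√5/2970) = 358293756520*(-I*√5/2970) = -35829375652*I*√5/297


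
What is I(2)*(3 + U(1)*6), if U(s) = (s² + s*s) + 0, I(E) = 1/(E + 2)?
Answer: 15/4 ≈ 3.7500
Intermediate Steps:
I(E) = 1/(2 + E)
U(s) = 2*s² (U(s) = (s² + s²) + 0 = 2*s² + 0 = 2*s²)
I(2)*(3 + U(1)*6) = (3 + (2*1²)*6)/(2 + 2) = (3 + (2*1)*6)/4 = (3 + 2*6)/4 = (3 + 12)/4 = (¼)*15 = 15/4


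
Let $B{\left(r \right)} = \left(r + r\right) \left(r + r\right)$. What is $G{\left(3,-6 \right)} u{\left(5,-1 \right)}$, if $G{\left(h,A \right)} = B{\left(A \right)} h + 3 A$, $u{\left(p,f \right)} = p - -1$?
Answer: $2484$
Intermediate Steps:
$u{\left(p,f \right)} = 1 + p$ ($u{\left(p,f \right)} = p + 1 = 1 + p$)
$B{\left(r \right)} = 4 r^{2}$ ($B{\left(r \right)} = 2 r 2 r = 4 r^{2}$)
$G{\left(h,A \right)} = 3 A + 4 h A^{2}$ ($G{\left(h,A \right)} = 4 A^{2} h + 3 A = 4 h A^{2} + 3 A = 3 A + 4 h A^{2}$)
$G{\left(3,-6 \right)} u{\left(5,-1 \right)} = - 6 \left(3 + 4 \left(-6\right) 3\right) \left(1 + 5\right) = - 6 \left(3 - 72\right) 6 = \left(-6\right) \left(-69\right) 6 = 414 \cdot 6 = 2484$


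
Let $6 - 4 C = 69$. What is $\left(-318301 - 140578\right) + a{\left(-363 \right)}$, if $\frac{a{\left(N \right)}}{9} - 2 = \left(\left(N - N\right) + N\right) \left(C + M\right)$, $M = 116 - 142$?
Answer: $- \frac{1289855}{4} \approx -3.2246 \cdot 10^{5}$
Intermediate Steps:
$C = - \frac{63}{4}$ ($C = \frac{3}{2} - \frac{69}{4} = - \frac{63}{4} \approx -15.75$)
$M = -26$
$a{\left(N \right)} = 18 - \frac{1503 N}{4}$ ($a{\left(N \right)} = 18 + 9 \left(\left(N - N\right) + N\right) \left(- \frac{63}{4} - 26\right) = 18 + 9 \left(0 + N\right) \left(- \frac{167}{4}\right) = 18 + 9 N \left(- \frac{167}{4}\right) = 18 + 9 \left(- \frac{167 N}{4}\right) = 18 - \frac{1503 N}{4}$)
$\left(-318301 - 140578\right) + a{\left(-363 \right)} = \left(-318301 - 140578\right) + \left(18 - - \frac{545589}{4}\right) = -458879 + \left(18 + \frac{545589}{4}\right) = -458879 + \frac{545661}{4} = - \frac{1289855}{4}$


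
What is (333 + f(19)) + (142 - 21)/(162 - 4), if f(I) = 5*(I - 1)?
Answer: 66955/158 ≈ 423.77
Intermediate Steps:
f(I) = -5 + 5*I (f(I) = 5*(-1 + I) = -5 + 5*I)
(333 + f(19)) + (142 - 21)/(162 - 4) = (333 + (-5 + 5*19)) + (142 - 21)/(162 - 4) = (333 + (-5 + 95)) + 121/158 = (333 + 90) + 121*(1/158) = 423 + 121/158 = 66955/158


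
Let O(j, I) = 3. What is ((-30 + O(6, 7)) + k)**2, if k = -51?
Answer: 6084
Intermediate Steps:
((-30 + O(6, 7)) + k)**2 = ((-30 + 3) - 51)**2 = (-27 - 51)**2 = (-78)**2 = 6084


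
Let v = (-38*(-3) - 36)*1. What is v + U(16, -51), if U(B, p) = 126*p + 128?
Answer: -6220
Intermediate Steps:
U(B, p) = 128 + 126*p
v = 78 (v = (114 - 36)*1 = 78*1 = 78)
v + U(16, -51) = 78 + (128 + 126*(-51)) = 78 + (128 - 6426) = 78 - 6298 = -6220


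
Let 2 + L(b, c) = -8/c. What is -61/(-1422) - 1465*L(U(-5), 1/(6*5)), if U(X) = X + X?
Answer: 504141721/1422 ≈ 3.5453e+5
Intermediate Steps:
U(X) = 2*X
L(b, c) = -2 - 8/c
-61/(-1422) - 1465*L(U(-5), 1/(6*5)) = -61/(-1422) - 1465*(-2 - 8*6*5) = -61*(-1/1422) - 1465*(-2 - 8/(1/30)) = 61/1422 - 1465*(-2 - 8/1/30) = 61/1422 - 1465*(-2 - 8*30) = 61/1422 - 1465*(-2 - 240) = 61/1422 - 1465*(-242) = 61/1422 + 354530 = 504141721/1422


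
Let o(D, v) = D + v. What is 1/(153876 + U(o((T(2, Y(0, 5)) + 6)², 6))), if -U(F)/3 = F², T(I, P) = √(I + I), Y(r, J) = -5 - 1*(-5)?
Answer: 1/139176 ≈ 7.1851e-6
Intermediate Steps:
Y(r, J) = 0 (Y(r, J) = -5 + 5 = 0)
T(I, P) = √2*√I (T(I, P) = √(2*I) = √2*√I)
U(F) = -3*F²
1/(153876 + U(o((T(2, Y(0, 5)) + 6)², 6))) = 1/(153876 - 3*((√2*√2 + 6)² + 6)²) = 1/(153876 - 3*((2 + 6)² + 6)²) = 1/(153876 - 3*(8² + 6)²) = 1/(153876 - 3*(64 + 6)²) = 1/(153876 - 3*70²) = 1/(153876 - 3*4900) = 1/(153876 - 14700) = 1/139176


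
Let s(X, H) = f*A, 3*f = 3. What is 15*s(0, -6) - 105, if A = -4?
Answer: -165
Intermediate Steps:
f = 1 (f = (⅓)*3 = 1)
s(X, H) = -4 (s(X, H) = 1*(-4) = -4)
15*s(0, -6) - 105 = 15*(-4) - 105 = -60 - 105 = -165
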